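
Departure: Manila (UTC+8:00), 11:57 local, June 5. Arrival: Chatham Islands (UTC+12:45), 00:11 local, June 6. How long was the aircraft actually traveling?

Departure in UTC: 11:57 − 8:00 = 03:57 on Jun 5.
Arrival in UTC: 00:11 − 12:45 = 11:26 on Jun 5.
Elapsed = 11:26 − 03:57 = 7 hours 29 minutes.

7 hours 29 minutes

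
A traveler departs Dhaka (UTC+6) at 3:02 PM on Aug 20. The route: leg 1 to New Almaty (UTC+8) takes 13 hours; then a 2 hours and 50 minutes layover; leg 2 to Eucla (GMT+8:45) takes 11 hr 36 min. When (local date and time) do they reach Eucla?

Convert departure to UTC: 3:02 PM − 6:00 = 9:02 AM UTC on Aug 20.
Add 13 hours leg 1 → 10:02 PM UTC.
Add 2 hours 50 minutes layover in New Almaty → 12:52 AM UTC (Aug 21).
Add 11 hours and 36 minutes leg 2 → 12:28 PM UTC.
Eucla is UTC+8:45, so local arrival = 12:28 PM + 8:45 = 9:13 PM on Aug 21.

9:13 PM on Aug 21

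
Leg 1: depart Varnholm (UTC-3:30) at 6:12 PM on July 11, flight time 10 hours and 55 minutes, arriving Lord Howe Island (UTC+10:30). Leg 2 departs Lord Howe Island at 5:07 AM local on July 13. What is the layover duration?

Convert departure to UTC: 6:12 PM + 3:30 = 9:42 PM UTC on Jul 11.
Add 10 hours 55 minutes flight time → 8:37 AM UTC (Jul 12).
Lord Howe Island is UTC+10:30, so local arrival = 8:37 AM + 10:30 = 7:07 PM on Jul 12.
Layover = 5:07 AM − 7:07 PM (+1 day) = 10 hours.

10 hours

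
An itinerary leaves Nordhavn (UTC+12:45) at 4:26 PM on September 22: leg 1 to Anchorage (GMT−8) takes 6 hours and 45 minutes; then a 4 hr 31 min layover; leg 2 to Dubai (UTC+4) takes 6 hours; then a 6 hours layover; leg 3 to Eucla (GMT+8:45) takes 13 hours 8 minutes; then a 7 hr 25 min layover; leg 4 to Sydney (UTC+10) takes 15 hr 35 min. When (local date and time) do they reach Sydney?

1:05 AM on September 25

Convert departure to UTC: 4:26 PM − 12:45 = 3:41 AM UTC on Sep 22.
Add 6 hours and 45 minutes leg 1 → 10:26 AM UTC.
Add 4 hours and 31 minutes layover in Anchorage → 2:57 PM UTC.
Add 6 hours leg 2 → 8:57 PM UTC.
Add 6 hours layover in Dubai → 2:57 AM UTC (Sep 23).
Add 13 hours 8 minutes leg 3 → 4:05 PM UTC.
Add 7 hours and 25 minutes layover in Eucla → 11:30 PM UTC.
Add 15 hours and 35 minutes leg 4 → 3:05 PM UTC (Sep 24).
Sydney is UTC+10:00, so local arrival = 3:05 PM + 10:00 = 1:05 AM on Sep 25.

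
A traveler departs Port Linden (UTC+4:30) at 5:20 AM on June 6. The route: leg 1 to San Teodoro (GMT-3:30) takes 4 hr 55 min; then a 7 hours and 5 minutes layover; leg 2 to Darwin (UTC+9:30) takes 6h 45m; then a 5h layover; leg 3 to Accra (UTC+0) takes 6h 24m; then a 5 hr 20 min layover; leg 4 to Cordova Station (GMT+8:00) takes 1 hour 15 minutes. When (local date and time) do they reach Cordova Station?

9:34 PM on June 7

Convert departure to UTC: 5:20 AM − 4:30 = 12:50 AM UTC on Jun 6.
Add 4 hours 55 minutes leg 1 → 5:45 AM UTC.
Add 7 hours and 5 minutes layover in San Teodoro → 12:50 PM UTC.
Add 6 hours 45 minutes leg 2 → 7:35 PM UTC.
Add 5 hours layover in Darwin → 12:35 AM UTC (Jun 7).
Add 6 hours 24 minutes leg 3 → 6:59 AM UTC.
Add 5 hours and 20 minutes layover in Accra → 12:19 PM UTC.
Add 1 hour and 15 minutes leg 4 → 1:34 PM UTC.
Cordova Station is UTC+8:00, so local arrival = 1:34 PM + 8:00 = 9:34 PM on Jun 7.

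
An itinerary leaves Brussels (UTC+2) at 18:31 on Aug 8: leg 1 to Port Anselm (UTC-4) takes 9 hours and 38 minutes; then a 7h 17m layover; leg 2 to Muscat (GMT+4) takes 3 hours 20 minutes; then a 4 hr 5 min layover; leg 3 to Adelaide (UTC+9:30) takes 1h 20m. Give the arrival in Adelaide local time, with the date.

03:41 on Aug 10

Convert departure to UTC: 18:31 − 2:00 = 16:31 UTC on Aug 8.
Add 9 hours 38 minutes leg 1 → 02:09 UTC (Aug 9).
Add 7 hours and 17 minutes layover in Port Anselm → 09:26 UTC.
Add 3 hours 20 minutes leg 2 → 12:46 UTC.
Add 4 hours and 5 minutes layover in Muscat → 16:51 UTC.
Add 1 hour and 20 minutes leg 3 → 18:11 UTC.
Adelaide is UTC+9:30, so local arrival = 18:11 + 9:30 = 03:41 on Aug 10.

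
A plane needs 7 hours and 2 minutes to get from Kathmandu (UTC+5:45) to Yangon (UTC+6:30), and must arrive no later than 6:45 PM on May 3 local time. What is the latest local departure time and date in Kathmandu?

Target arrival in UTC: 6:45 PM − 6:30 = 12:15 PM on May 3.
Subtract 7 hours 2 minutes → departure 5:13 AM UTC on May 3.
Kathmandu is UTC+5:45: 5:13 AM + 5:45 = 10:58 AM on May 3.

10:58 AM on May 3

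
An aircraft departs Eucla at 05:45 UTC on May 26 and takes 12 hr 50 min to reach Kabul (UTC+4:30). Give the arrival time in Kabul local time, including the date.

23:05 on May 26

Departure is given in UTC: 05:45 on May 26.
Add 12 hours and 50 minutes → 18:35 UTC.
Kabul is UTC+4:30: 18:35 + 4:30 = 23:05 on May 26.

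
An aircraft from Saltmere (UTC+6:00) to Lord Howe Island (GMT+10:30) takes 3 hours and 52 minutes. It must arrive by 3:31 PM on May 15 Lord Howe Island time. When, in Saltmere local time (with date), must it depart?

7:09 AM on May 15

Target arrival in UTC: 3:31 PM − 10:30 = 5:01 AM on May 15.
Subtract 3 hours 52 minutes → departure 1:09 AM UTC on May 15.
Saltmere is UTC+6:00: 1:09 AM + 6:00 = 7:09 AM on May 15.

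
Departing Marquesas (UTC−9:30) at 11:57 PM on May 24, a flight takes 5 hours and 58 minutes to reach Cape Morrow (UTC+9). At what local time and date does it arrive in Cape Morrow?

Convert departure to UTC: 11:57 PM + 9:30 = 9:27 AM UTC on May 25.
Add 5 hours and 58 minutes travel time → 3:25 PM UTC.
Cape Morrow is UTC+9:00, so local arrival = 3:25 PM + 9:00 = 12:25 AM on May 26.

12:25 AM on May 26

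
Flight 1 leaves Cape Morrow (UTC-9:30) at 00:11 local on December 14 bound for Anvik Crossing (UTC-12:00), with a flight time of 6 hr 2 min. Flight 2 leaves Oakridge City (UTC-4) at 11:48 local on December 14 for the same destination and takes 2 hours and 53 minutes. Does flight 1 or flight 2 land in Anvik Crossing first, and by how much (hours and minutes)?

the first, by 2 hours 58 minutes

Flight 1 in UTC: 00:11 + 9:30 = 09:41 on Dec 14.
+6 hours and 2 minutes → arrive 15:43 UTC on Dec 14.
Flight 2 in UTC: 11:48 + 4:00 = 15:48 on Dec 14.
+2 hours and 53 minutes → arrive 18:41 UTC on Dec 14.
Flight 1 lands earlier by 2 hours 58 minutes.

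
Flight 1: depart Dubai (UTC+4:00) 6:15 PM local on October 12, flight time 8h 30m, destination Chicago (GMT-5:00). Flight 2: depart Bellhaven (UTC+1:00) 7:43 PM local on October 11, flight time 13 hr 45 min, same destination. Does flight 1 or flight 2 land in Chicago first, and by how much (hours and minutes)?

Flight 1 in UTC: 6:15 PM − 4:00 = 2:15 PM on Oct 12.
+8 hours 30 minutes → arrive 10:45 PM UTC on Oct 12.
Flight 2 in UTC: 7:43 PM − 1:00 = 6:43 PM on Oct 11.
+13 hours and 45 minutes → arrive 8:28 AM UTC on Oct 12.
Flight 2 lands earlier by 14 hours 17 minutes.

the second, by 14 hours 17 minutes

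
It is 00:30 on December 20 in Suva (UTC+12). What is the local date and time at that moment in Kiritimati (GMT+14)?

In UTC: 00:30 − 12:00 = 12:30 on Dec 19.
Kiritimati is UTC+14:00: 12:30 + 14:00 = 02:30 on Dec 20.

02:30 on December 20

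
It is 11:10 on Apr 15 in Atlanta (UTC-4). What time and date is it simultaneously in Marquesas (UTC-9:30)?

05:40 on April 15

In UTC: 11:10 + 4:00 = 15:10 on Apr 15.
Marquesas is UTC−9:30: 15:10 − 9:30 = 05:40 on Apr 15.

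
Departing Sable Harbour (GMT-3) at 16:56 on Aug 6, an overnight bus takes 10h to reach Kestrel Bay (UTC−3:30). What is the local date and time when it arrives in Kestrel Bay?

02:26 on August 7

Convert departure to UTC: 16:56 + 3:00 = 19:56 UTC on Aug 6.
Add 10 hours travel time → 05:56 UTC (Aug 7).
Kestrel Bay is UTC−3:30, so local arrival = 05:56 − 3:30 = 02:26 on Aug 7.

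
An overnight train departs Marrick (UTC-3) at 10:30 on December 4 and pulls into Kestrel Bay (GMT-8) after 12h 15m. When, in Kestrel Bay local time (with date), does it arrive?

Convert departure to UTC: 10:30 + 3:00 = 13:30 UTC on Dec 4.
Add 12 hours and 15 minutes travel time → 01:45 UTC (Dec 5).
Kestrel Bay is UTC−8:00, so local arrival = 01:45 − 8:00 = 17:45 on Dec 4.

17:45 on December 4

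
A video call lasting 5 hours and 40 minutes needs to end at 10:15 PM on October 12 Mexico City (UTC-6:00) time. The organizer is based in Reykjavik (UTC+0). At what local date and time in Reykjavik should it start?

10:35 PM on October 12

Target end time in UTC: 10:15 PM + 6:00 = 4:15 AM on Oct 13.
Subtract 5 hours 40 minutes → start 10:35 PM UTC on Oct 12.
Reykjavik is UTC+0, so start is 10:35 PM on Oct 12.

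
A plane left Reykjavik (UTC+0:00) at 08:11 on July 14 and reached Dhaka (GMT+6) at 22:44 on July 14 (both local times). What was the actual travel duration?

8 hours 33 minutes

Dhaka is 6:00 ahead of Reykjavik.
Clock-face elapsed time (ignoring zones) is 14 hours 33 minutes.
Actual elapsed = 14 hours 33 minutes − 6:00 = 8 hours 33 minutes.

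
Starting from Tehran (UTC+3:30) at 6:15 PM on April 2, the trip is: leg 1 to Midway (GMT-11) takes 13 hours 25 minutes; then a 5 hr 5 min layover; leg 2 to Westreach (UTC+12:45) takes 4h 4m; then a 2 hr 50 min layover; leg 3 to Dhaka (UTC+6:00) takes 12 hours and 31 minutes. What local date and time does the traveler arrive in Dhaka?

10:40 AM on Apr 4

Convert departure to UTC: 6:15 PM − 3:30 = 2:45 PM UTC on Apr 2.
Add 13 hours 25 minutes leg 1 → 4:10 AM UTC (Apr 3).
Add 5 hours and 5 minutes layover in Midway → 9:15 AM UTC.
Add 4 hours and 4 minutes leg 2 → 1:19 PM UTC.
Add 2 hours and 50 minutes layover in Westreach → 4:09 PM UTC.
Add 12 hours and 31 minutes leg 3 → 4:40 AM UTC (Apr 4).
Dhaka is UTC+6:00, so local arrival = 4:40 AM + 6:00 = 10:40 AM on Apr 4.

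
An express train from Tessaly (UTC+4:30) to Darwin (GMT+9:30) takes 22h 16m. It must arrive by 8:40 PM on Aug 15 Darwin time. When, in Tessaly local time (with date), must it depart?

5:24 PM on August 14

Target arrival in UTC: 8:40 PM − 9:30 = 11:10 AM on Aug 15.
Subtract 22 hours and 16 minutes → departure 12:54 PM UTC on Aug 14.
Tessaly is UTC+4:30: 12:54 PM + 4:30 = 5:24 PM on Aug 14.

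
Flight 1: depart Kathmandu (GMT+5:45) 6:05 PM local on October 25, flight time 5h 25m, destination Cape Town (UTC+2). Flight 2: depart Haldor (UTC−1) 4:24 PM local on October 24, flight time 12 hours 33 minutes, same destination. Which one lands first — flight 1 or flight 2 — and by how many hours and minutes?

Flight 1 in UTC: 6:05 PM − 5:45 = 12:20 PM on Oct 25.
+5 hours and 25 minutes → arrive 5:45 PM UTC on Oct 25.
Flight 2 in UTC: 4:24 PM + 1:00 = 5:24 PM on Oct 24.
+12 hours and 33 minutes → arrive 5:57 AM UTC on Oct 25.
Flight 2 lands earlier by 11 hours 48 minutes.

the second, by 11 hours 48 minutes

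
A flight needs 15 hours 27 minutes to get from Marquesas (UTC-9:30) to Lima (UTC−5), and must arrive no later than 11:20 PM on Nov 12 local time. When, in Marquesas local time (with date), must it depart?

Target arrival in UTC: 11:20 PM + 5:00 = 4:20 AM on Nov 13.
Subtract 15 hours and 27 minutes → departure 12:53 PM UTC on Nov 12.
Marquesas is UTC−9:30: 12:53 PM − 9:30 = 3:23 AM on Nov 12.

3:23 AM on November 12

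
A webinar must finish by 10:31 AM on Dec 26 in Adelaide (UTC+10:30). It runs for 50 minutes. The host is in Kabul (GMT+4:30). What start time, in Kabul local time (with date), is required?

Target end time in UTC: 10:31 AM − 10:30 = 12:01 AM on Dec 26.
Subtract 50 minutes → start 11:11 PM UTC on Dec 25.
Kabul is UTC+4:30: 11:11 PM + 4:30 = 3:41 AM on Dec 26.

3:41 AM on December 26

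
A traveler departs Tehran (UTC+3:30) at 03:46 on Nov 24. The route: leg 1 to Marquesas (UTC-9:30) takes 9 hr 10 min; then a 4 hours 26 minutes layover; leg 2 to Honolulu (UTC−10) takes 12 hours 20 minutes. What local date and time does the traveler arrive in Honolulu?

Convert departure to UTC: 03:46 − 3:30 = 00:16 UTC on Nov 24.
Add 9 hours and 10 minutes leg 1 → 09:26 UTC.
Add 4 hours 26 minutes layover in Marquesas → 13:52 UTC.
Add 12 hours 20 minutes leg 2 → 02:12 UTC (Nov 25).
Honolulu is UTC−10:00, so local arrival = 02:12 − 10:00 = 16:12 on Nov 24.

16:12 on November 24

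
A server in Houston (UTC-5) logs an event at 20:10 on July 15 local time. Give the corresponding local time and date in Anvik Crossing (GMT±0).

01:10 on July 16

Anvik Crossing is 5:00 ahead of Houston.
Shift by the zone difference: 20:10 + 5:00 = 01:10 on Jul 16 in Anvik Crossing.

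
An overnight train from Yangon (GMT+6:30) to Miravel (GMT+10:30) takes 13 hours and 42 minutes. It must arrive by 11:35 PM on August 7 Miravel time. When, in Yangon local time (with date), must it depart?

5:53 AM on Aug 7

Target arrival in UTC: 11:35 PM − 10:30 = 1:05 PM on Aug 7.
Subtract 13 hours 42 minutes → departure 11:23 PM UTC on Aug 6.
Yangon is UTC+6:30: 11:23 PM + 6:30 = 5:53 AM on Aug 7.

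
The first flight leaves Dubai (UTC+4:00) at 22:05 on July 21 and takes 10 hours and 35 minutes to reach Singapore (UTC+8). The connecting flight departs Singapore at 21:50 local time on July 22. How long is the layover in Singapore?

Convert departure to UTC: 22:05 − 4:00 = 18:05 UTC on Jul 21.
Add 10 hours 35 minutes flight time → 04:40 UTC (Jul 22).
Singapore is UTC+8:00, so local arrival = 04:40 + 8:00 = 12:40 on Jul 22.
Layover = 21:50 − 12:40 = 9 hours 10 minutes.

9 hours 10 minutes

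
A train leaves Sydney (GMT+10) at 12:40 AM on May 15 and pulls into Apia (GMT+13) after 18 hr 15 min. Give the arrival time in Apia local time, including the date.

Convert departure to UTC: 12:40 AM − 10:00 = 2:40 PM UTC on May 14.
Add 18 hours 15 minutes travel time → 8:55 AM UTC (May 15).
Apia is UTC+13:00, so local arrival = 8:55 AM + 13:00 = 9:55 PM on May 15.

9:55 PM on May 15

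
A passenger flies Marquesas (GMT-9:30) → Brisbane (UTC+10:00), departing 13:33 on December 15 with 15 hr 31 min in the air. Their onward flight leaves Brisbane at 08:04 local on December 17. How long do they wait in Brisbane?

Convert departure to UTC: 13:33 + 9:30 = 23:03 UTC on Dec 15.
Add 15 hours 31 minutes flight time → 14:34 UTC (Dec 16).
Brisbane is UTC+10:00, so local arrival = 14:34 + 10:00 = 00:34 on Dec 17.
Layover = 08:04 − 00:34 = 7 hours 30 minutes.

7 hours 30 minutes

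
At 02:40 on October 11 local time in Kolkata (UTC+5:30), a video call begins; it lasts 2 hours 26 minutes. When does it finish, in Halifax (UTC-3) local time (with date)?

Convert start to UTC: 02:40 − 5:30 = 21:10 UTC on Oct 10.
Add 2 hours 26 minutes duration → 23:36 UTC.
Halifax is UTC−3:00, so local end time = 23:36 − 3:00 = 20:36 on Oct 10.

20:36 on October 10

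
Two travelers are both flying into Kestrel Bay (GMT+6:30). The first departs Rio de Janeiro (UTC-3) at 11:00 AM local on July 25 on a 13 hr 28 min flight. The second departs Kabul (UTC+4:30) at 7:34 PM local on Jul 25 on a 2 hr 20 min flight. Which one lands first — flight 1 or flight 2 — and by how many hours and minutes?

Flight 1 in UTC: 11:00 AM + 3:00 = 2:00 PM on Jul 25.
+13 hours and 28 minutes → arrive 3:28 AM UTC on Jul 26.
Flight 2 in UTC: 7:34 PM − 4:30 = 3:04 PM on Jul 25.
+2 hours 20 minutes → arrive 5:24 PM UTC on Jul 25.
Flight 2 lands earlier by 10 hours 4 minutes.

the second, by 10 hours 4 minutes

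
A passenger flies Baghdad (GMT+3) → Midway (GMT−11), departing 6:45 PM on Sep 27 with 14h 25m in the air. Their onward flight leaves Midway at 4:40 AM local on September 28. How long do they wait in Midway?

9 hours 30 minutes

Convert departure to UTC: 6:45 PM − 3:00 = 3:45 PM UTC on Sep 27.
Add 14 hours 25 minutes flight time → 6:10 AM UTC (Sep 28).
Midway is UTC−11:00, so local arrival = 6:10 AM − 11:00 = 7:10 PM on Sep 27.
Layover = 4:40 AM − 7:10 PM (+1 day) = 9 hours 30 minutes.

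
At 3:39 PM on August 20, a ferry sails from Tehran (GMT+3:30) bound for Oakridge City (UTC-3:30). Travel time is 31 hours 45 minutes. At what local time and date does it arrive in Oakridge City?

Convert departure to UTC: 3:39 PM − 3:30 = 12:09 PM UTC on Aug 20.
Add 31 hours and 45 minutes travel time → 7:54 PM UTC (Aug 21).
Oakridge City is UTC−3:30, so local arrival = 7:54 PM − 3:30 = 4:24 PM on Aug 21.

4:24 PM on August 21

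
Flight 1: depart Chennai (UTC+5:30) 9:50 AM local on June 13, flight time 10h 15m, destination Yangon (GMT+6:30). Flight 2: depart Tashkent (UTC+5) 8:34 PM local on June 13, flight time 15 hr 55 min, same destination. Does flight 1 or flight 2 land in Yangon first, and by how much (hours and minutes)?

Flight 1 in UTC: 9:50 AM − 5:30 = 4:20 AM on Jun 13.
+10 hours and 15 minutes → arrive 2:35 PM UTC on Jun 13.
Flight 2 in UTC: 8:34 PM − 5:00 = 3:34 PM on Jun 13.
+15 hours 55 minutes → arrive 7:29 AM UTC on Jun 14.
Flight 1 lands earlier by 16 hours 54 minutes.

the first, by 16 hours 54 minutes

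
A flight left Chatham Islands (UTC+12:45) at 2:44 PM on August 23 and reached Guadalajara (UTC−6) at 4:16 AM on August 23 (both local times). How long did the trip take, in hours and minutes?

Guadalajara is 18:45 behind Chatham Islands.
Clock-face elapsed time (ignoring zones) is −10 hours 28 minutes.
Actual elapsed = −10 hours 28 minutes + 18:45 = 8 hours 17 minutes.

8 hours 17 minutes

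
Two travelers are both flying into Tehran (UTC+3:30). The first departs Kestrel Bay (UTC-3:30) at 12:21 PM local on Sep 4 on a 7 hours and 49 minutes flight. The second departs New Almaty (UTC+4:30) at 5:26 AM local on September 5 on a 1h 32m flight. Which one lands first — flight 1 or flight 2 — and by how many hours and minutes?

the first, by 2 hours 48 minutes

Flight 1 in UTC: 12:21 PM + 3:30 = 3:51 PM on Sep 4.
+7 hours 49 minutes → arrive 11:40 PM UTC on Sep 4.
Flight 2 in UTC: 5:26 AM − 4:30 = 12:56 AM on Sep 5.
+1 hour 32 minutes → arrive 2:28 AM UTC on Sep 5.
Flight 1 lands earlier by 2 hours 48 minutes.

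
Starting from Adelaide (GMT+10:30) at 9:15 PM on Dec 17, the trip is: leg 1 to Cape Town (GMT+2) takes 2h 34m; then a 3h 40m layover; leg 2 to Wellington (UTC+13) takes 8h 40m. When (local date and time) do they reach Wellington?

Convert departure to UTC: 9:15 PM − 10:30 = 10:45 AM UTC on Dec 17.
Add 2 hours and 34 minutes leg 1 → 1:19 PM UTC.
Add 3 hours 40 minutes layover in Cape Town → 4:59 PM UTC.
Add 8 hours and 40 minutes leg 2 → 1:39 AM UTC (Dec 18).
Wellington is UTC+13:00, so local arrival = 1:39 AM + 13:00 = 2:39 PM on Dec 18.

2:39 PM on Dec 18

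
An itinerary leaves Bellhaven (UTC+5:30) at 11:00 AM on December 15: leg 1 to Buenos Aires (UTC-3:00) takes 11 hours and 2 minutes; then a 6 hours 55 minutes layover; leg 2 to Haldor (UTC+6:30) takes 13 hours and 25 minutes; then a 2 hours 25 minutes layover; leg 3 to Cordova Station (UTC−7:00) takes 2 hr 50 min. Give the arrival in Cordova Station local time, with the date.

Convert departure to UTC: 11:00 AM − 5:30 = 5:30 AM UTC on Dec 15.
Add 11 hours and 2 minutes leg 1 → 4:32 PM UTC.
Add 6 hours and 55 minutes layover in Buenos Aires → 11:27 PM UTC.
Add 13 hours and 25 minutes leg 2 → 12:52 PM UTC (Dec 16).
Add 2 hours and 25 minutes layover in Haldor → 3:17 PM UTC.
Add 2 hours and 50 minutes leg 3 → 6:07 PM UTC.
Cordova Station is UTC−7:00, so local arrival = 6:07 PM − 7:00 = 11:07 AM on Dec 16.

11:07 AM on Dec 16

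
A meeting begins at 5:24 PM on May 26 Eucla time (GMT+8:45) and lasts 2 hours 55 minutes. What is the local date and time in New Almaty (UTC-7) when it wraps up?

Convert start to UTC: 5:24 PM − 8:45 = 8:39 AM UTC on May 26.
Add 2 hours 55 minutes duration → 11:34 AM UTC.
New Almaty is UTC−7:00, so local end time = 11:34 AM − 7:00 = 4:34 AM on May 26.

4:34 AM on May 26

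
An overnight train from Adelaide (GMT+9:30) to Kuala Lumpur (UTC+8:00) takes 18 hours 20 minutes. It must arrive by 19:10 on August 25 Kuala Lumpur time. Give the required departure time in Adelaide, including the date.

02:20 on August 25

Target arrival in UTC: 19:10 − 8:00 = 11:10 on Aug 25.
Subtract 18 hours and 20 minutes → departure 16:50 UTC on Aug 24.
Adelaide is UTC+9:30: 16:50 + 9:30 = 02:20 on Aug 25.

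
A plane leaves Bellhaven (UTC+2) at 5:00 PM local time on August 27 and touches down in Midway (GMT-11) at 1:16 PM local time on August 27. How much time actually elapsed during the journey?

9 hours 16 minutes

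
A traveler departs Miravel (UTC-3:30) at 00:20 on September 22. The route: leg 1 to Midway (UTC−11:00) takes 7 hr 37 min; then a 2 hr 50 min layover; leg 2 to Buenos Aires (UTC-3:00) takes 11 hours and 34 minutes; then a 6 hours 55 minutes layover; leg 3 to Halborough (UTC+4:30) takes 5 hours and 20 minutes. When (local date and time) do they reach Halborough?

18:36 on Sep 23

Convert departure to UTC: 00:20 + 3:30 = 03:50 UTC on Sep 22.
Add 7 hours 37 minutes leg 1 → 11:27 UTC.
Add 2 hours and 50 minutes layover in Midway → 14:17 UTC.
Add 11 hours and 34 minutes leg 2 → 01:51 UTC (Sep 23).
Add 6 hours 55 minutes layover in Buenos Aires → 08:46 UTC.
Add 5 hours 20 minutes leg 3 → 14:06 UTC.
Halborough is UTC+4:30, so local arrival = 14:06 + 4:30 = 18:36 on Sep 23.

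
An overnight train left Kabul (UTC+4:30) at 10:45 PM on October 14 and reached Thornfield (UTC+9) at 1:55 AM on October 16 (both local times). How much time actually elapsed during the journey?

22 hours 40 minutes

Departure in UTC: 10:45 PM − 4:30 = 6:15 PM on Oct 14.
Arrival in UTC: 1:55 AM − 9:00 = 4:55 PM on Oct 15.
Elapsed = 4:55 PM − 6:15 PM (+1 day) = 22 hours 40 minutes.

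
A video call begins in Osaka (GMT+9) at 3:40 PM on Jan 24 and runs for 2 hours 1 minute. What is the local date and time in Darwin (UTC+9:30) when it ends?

Convert start to UTC: 3:40 PM − 9:00 = 6:40 AM UTC on Jan 24.
Add 2 hours 1 minute duration → 8:41 AM UTC.
Darwin is UTC+9:30, so local end time = 8:41 AM + 9:30 = 6:11 PM on Jan 24.

6:11 PM on January 24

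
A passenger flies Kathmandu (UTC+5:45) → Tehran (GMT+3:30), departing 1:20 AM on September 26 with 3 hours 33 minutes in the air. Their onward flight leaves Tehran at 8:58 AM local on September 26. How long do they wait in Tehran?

6 hours 20 minutes

Convert departure to UTC: 1:20 AM − 5:45 = 7:35 PM UTC on Sep 25.
Add 3 hours and 33 minutes flight time → 11:08 PM UTC.
Tehran is UTC+3:30, so local arrival = 11:08 PM + 3:30 = 2:38 AM on Sep 26.
Layover = 8:58 AM − 2:38 AM = 6 hours 20 minutes.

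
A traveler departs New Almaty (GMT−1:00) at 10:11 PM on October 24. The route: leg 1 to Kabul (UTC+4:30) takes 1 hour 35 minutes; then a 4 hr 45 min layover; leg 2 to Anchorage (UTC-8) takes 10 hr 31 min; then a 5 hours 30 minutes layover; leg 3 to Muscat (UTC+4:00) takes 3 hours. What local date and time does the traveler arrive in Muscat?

4:32 AM on October 26

Convert departure to UTC: 10:11 PM + 1:00 = 11:11 PM UTC on Oct 24.
Add 1 hour 35 minutes leg 1 → 12:46 AM UTC (Oct 25).
Add 4 hours and 45 minutes layover in Kabul → 5:31 AM UTC.
Add 10 hours 31 minutes leg 2 → 4:02 PM UTC.
Add 5 hours and 30 minutes layover in Anchorage → 9:32 PM UTC.
Add 3 hours leg 3 → 12:32 AM UTC (Oct 26).
Muscat is UTC+4:00, so local arrival = 12:32 AM + 4:00 = 4:32 AM on Oct 26.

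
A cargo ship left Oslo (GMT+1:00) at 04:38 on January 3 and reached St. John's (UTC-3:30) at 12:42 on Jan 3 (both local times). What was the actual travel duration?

Departure in UTC: 04:38 − 1:00 = 03:38 on Jan 3.
Arrival in UTC: 12:42 + 3:30 = 16:12 on Jan 3.
Elapsed = 16:12 − 03:38 = 12 hours 34 minutes.

12 hours 34 minutes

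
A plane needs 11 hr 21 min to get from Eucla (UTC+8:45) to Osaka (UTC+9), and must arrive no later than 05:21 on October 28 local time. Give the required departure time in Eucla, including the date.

17:45 on Oct 27

Target arrival in UTC: 05:21 − 9:00 = 20:21 on Oct 27.
Subtract 11 hours 21 minutes → departure 09:00 UTC on Oct 27.
Eucla is UTC+8:45: 09:00 + 8:45 = 17:45 on Oct 27.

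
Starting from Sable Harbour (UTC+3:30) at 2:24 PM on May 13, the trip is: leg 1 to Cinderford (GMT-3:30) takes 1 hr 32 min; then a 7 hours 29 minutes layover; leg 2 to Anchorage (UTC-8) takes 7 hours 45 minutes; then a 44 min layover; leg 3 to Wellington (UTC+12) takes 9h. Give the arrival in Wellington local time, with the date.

Convert departure to UTC: 2:24 PM − 3:30 = 10:54 AM UTC on May 13.
Add 1 hour 32 minutes leg 1 → 12:26 PM UTC.
Add 7 hours 29 minutes layover in Cinderford → 7:55 PM UTC.
Add 7 hours 45 minutes leg 2 → 3:40 AM UTC (May 14).
Add 44 minutes layover in Anchorage → 4:24 AM UTC.
Add 9 hours leg 3 → 1:24 PM UTC.
Wellington is UTC+12:00, so local arrival = 1:24 PM + 12:00 = 1:24 AM on May 15.

1:24 AM on May 15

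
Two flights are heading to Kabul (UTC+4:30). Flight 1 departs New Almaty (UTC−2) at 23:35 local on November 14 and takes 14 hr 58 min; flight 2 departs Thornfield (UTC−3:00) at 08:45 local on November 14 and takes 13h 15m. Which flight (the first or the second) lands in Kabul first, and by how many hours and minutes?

the second, by 15 hours 33 minutes

Flight 1 in UTC: 23:35 + 2:00 = 01:35 on Nov 15.
+14 hours and 58 minutes → arrive 16:33 UTC on Nov 15.
Flight 2 in UTC: 08:45 + 3:00 = 11:45 on Nov 14.
+13 hours and 15 minutes → arrive 01:00 UTC on Nov 15.
Flight 2 lands earlier by 15 hours 33 minutes.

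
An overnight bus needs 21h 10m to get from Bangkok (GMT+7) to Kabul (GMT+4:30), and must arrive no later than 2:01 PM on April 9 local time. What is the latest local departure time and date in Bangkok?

7:21 PM on April 8

Target arrival in UTC: 2:01 PM − 4:30 = 9:31 AM on Apr 9.
Subtract 21 hours 10 minutes → departure 12:21 PM UTC on Apr 8.
Bangkok is UTC+7:00: 12:21 PM + 7:00 = 7:21 PM on Apr 8.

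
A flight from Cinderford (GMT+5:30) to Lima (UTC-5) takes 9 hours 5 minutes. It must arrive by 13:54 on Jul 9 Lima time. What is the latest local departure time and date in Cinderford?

15:19 on Jul 9

Target arrival in UTC: 13:54 + 5:00 = 18:54 on Jul 9.
Subtract 9 hours 5 minutes → departure 09:49 UTC on Jul 9.
Cinderford is UTC+5:30: 09:49 + 5:30 = 15:19 on Jul 9.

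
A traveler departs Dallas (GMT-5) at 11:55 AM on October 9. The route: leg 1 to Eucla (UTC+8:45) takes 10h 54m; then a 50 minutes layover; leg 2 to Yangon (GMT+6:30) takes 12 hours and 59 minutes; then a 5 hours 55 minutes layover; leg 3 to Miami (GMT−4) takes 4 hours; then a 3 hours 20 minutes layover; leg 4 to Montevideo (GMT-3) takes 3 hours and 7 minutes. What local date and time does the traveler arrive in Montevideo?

7:00 AM on Oct 11

Convert departure to UTC: 11:55 AM + 5:00 = 4:55 PM UTC on Oct 9.
Add 10 hours and 54 minutes leg 1 → 3:49 AM UTC (Oct 10).
Add 50 minutes layover in Eucla → 4:39 AM UTC.
Add 12 hours 59 minutes leg 2 → 5:38 PM UTC.
Add 5 hours 55 minutes layover in Yangon → 11:33 PM UTC.
Add 4 hours leg 3 → 3:33 AM UTC (Oct 11).
Add 3 hours 20 minutes layover in Miami → 6:53 AM UTC.
Add 3 hours and 7 minutes leg 4 → 10:00 AM UTC.
Montevideo is UTC−3:00, so local arrival = 10:00 AM − 3:00 = 7:00 AM on Oct 11.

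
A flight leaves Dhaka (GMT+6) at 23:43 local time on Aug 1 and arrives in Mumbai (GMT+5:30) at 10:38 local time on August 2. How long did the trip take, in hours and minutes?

11 hours 25 minutes

Mumbai is 0:30 behind Dhaka.
Clock-face elapsed time (ignoring zones) is 10 hours 55 minutes.
Actual elapsed = 10 hours 55 minutes + 0:30 = 11 hours 25 minutes.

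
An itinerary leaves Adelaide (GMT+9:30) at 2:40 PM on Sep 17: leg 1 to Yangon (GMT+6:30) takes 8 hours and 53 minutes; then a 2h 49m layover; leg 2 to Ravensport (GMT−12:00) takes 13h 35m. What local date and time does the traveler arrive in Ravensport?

Convert departure to UTC: 2:40 PM − 9:30 = 5:10 AM UTC on Sep 17.
Add 8 hours 53 minutes leg 1 → 2:03 PM UTC.
Add 2 hours 49 minutes layover in Yangon → 4:52 PM UTC.
Add 13 hours and 35 minutes leg 2 → 6:27 AM UTC (Sep 18).
Ravensport is UTC−12:00, so local arrival = 6:27 AM − 12:00 = 6:27 PM on Sep 17.

6:27 PM on September 17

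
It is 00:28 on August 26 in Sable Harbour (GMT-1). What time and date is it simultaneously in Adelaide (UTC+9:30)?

Adelaide is 10:30 ahead of Sable Harbour.
Shift by the zone difference: 00:28 + 10:30 = 10:58 on Aug 26 in Adelaide.

10:58 on August 26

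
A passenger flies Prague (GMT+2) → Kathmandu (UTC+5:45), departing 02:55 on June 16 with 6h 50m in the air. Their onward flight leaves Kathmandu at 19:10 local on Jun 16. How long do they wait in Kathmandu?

5 hours 40 minutes

Convert departure to UTC: 02:55 − 2:00 = 00:55 UTC on Jun 16.
Add 6 hours 50 minutes flight time → 07:45 UTC.
Kathmandu is UTC+5:45, so local arrival = 07:45 + 5:45 = 13:30 on Jun 16.
Layover = 19:10 − 13:30 = 5 hours 40 minutes.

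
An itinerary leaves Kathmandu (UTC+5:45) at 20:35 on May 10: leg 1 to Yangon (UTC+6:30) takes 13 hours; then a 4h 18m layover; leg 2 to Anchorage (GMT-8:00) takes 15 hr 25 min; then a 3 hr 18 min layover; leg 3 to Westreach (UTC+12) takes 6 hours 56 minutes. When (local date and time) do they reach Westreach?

21:47 on May 12

Convert departure to UTC: 20:35 − 5:45 = 14:50 UTC on May 10.
Add 13 hours leg 1 → 03:50 UTC (May 11).
Add 4 hours 18 minutes layover in Yangon → 08:08 UTC.
Add 15 hours and 25 minutes leg 2 → 23:33 UTC.
Add 3 hours and 18 minutes layover in Anchorage → 02:51 UTC (May 12).
Add 6 hours 56 minutes leg 3 → 09:47 UTC.
Westreach is UTC+12:00, so local arrival = 09:47 + 12:00 = 21:47 on May 12.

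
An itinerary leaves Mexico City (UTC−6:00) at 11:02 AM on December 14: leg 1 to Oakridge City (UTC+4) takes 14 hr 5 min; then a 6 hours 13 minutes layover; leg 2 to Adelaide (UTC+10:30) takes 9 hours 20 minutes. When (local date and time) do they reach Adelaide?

9:10 AM on December 16

Convert departure to UTC: 11:02 AM + 6:00 = 5:02 PM UTC on Dec 14.
Add 14 hours and 5 minutes leg 1 → 7:07 AM UTC (Dec 15).
Add 6 hours 13 minutes layover in Oakridge City → 1:20 PM UTC.
Add 9 hours 20 minutes leg 2 → 10:40 PM UTC.
Adelaide is UTC+10:30, so local arrival = 10:40 PM + 10:30 = 9:10 AM on Dec 16.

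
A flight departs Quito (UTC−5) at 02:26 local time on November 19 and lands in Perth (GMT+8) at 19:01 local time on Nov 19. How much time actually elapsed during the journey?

Departure in UTC: 02:26 + 5:00 = 07:26 on Nov 19.
Arrival in UTC: 19:01 − 8:00 = 11:01 on Nov 19.
Elapsed = 11:01 − 07:26 = 3 hours 35 minutes.

3 hours 35 minutes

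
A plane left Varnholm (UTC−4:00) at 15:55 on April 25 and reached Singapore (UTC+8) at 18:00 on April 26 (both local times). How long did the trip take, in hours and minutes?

14 hours 5 minutes

Departure in UTC: 15:55 + 4:00 = 19:55 on Apr 25.
Arrival in UTC: 18:00 − 8:00 = 10:00 on Apr 26.
Elapsed = 10:00 − 19:55 (+1 day) = 14 hours 5 minutes.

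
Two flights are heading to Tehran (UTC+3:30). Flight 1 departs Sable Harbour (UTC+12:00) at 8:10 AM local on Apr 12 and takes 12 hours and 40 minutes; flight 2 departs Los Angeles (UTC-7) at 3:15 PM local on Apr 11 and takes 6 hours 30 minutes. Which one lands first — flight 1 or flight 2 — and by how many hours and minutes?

the second, by 4 hours 5 minutes

Flight 1 in UTC: 8:10 AM − 12:00 = 8:10 PM on Apr 11.
+12 hours and 40 minutes → arrive 8:50 AM UTC on Apr 12.
Flight 2 in UTC: 3:15 PM + 7:00 = 10:15 PM on Apr 11.
+6 hours 30 minutes → arrive 4:45 AM UTC on Apr 12.
Flight 2 lands earlier by 4 hours 5 minutes.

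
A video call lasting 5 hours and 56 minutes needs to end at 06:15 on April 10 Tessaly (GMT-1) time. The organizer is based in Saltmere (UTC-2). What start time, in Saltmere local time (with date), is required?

Target end time in UTC: 06:15 + 1:00 = 07:15 on Apr 10.
Subtract 5 hours 56 minutes → start 01:19 UTC on Apr 10.
Saltmere is UTC−2:00: 01:19 − 2:00 = 23:19 on Apr 9.

23:19 on April 9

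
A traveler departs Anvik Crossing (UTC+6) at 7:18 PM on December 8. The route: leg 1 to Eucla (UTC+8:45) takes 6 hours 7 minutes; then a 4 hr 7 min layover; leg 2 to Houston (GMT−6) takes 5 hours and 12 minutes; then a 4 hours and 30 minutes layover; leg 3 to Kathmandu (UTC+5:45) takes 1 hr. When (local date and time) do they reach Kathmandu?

Convert departure to UTC: 7:18 PM − 6:00 = 1:18 PM UTC on Dec 8.
Add 6 hours and 7 minutes leg 1 → 7:25 PM UTC.
Add 4 hours 7 minutes layover in Eucla → 11:32 PM UTC.
Add 5 hours 12 minutes leg 2 → 4:44 AM UTC (Dec 9).
Add 4 hours 30 minutes layover in Houston → 9:14 AM UTC.
Add 1 hour leg 3 → 10:14 AM UTC.
Kathmandu is UTC+5:45, so local arrival = 10:14 AM + 5:45 = 3:59 PM on Dec 9.

3:59 PM on December 9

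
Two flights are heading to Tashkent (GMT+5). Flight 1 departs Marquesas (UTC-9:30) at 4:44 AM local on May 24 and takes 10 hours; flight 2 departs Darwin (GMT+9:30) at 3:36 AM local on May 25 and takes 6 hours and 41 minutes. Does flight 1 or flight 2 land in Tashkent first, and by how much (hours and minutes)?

the first, by 33 minutes

Flight 1 in UTC: 4:44 AM + 9:30 = 2:14 PM on May 24.
+10 hours → arrive 12:14 AM UTC on May 25.
Flight 2 in UTC: 3:36 AM − 9:30 = 6:06 PM on May 24.
+6 hours and 41 minutes → arrive 12:47 AM UTC on May 25.
Flight 1 lands earlier by 33 minutes.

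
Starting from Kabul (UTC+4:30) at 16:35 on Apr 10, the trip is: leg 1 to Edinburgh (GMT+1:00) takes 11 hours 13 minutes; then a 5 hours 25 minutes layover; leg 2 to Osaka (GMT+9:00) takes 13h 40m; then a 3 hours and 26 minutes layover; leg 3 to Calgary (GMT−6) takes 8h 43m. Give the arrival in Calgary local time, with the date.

00:32 on April 12

Convert departure to UTC: 16:35 − 4:30 = 12:05 UTC on Apr 10.
Add 11 hours 13 minutes leg 1 → 23:18 UTC.
Add 5 hours 25 minutes layover in Edinburgh → 04:43 UTC (Apr 11).
Add 13 hours 40 minutes leg 2 → 18:23 UTC.
Add 3 hours and 26 minutes layover in Osaka → 21:49 UTC.
Add 8 hours 43 minutes leg 3 → 06:32 UTC (Apr 12).
Calgary is UTC−6:00, so local arrival = 06:32 − 6:00 = 00:32 on Apr 12.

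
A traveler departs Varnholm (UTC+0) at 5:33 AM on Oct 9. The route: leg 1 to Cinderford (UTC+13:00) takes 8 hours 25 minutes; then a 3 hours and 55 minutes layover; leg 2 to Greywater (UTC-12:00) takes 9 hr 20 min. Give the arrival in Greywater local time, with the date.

3:13 PM on October 9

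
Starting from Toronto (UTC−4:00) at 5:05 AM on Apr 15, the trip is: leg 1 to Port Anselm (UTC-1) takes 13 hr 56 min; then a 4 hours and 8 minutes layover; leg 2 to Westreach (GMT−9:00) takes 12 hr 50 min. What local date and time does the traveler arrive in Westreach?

Convert departure to UTC: 5:05 AM + 4:00 = 9:05 AM UTC on Apr 15.
Add 13 hours 56 minutes leg 1 → 11:01 PM UTC.
Add 4 hours 8 minutes layover in Port Anselm → 3:09 AM UTC (Apr 16).
Add 12 hours and 50 minutes leg 2 → 3:59 PM UTC.
Westreach is UTC−9:00, so local arrival = 3:59 PM − 9:00 = 6:59 AM on Apr 16.

6:59 AM on April 16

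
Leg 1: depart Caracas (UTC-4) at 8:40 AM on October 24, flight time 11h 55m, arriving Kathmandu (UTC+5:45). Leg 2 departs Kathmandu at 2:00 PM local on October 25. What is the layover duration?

7 hours 40 minutes

Convert departure to UTC: 8:40 AM + 4:00 = 12:40 PM UTC on Oct 24.
Add 11 hours 55 minutes flight time → 12:35 AM UTC (Oct 25).
Kathmandu is UTC+5:45, so local arrival = 12:35 AM + 5:45 = 6:20 AM on Oct 25.
Layover = 2:00 PM − 6:20 AM = 7 hours 40 minutes.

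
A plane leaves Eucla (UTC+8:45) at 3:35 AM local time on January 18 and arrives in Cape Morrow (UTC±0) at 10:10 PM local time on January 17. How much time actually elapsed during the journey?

Departure in UTC: 3:35 AM − 8:45 = 6:50 PM on Jan 17.
Arrival is already UTC: 10:10 PM on Jan 17.
Elapsed = 10:10 PM − 6:50 PM = 3 hours 20 minutes.

3 hours 20 minutes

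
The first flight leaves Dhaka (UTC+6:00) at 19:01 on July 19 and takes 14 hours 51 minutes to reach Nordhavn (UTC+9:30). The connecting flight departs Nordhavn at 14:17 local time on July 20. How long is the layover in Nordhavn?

55 minutes

Convert departure to UTC: 19:01 − 6:00 = 13:01 UTC on Jul 19.
Add 14 hours and 51 minutes flight time → 03:52 UTC (Jul 20).
Nordhavn is UTC+9:30, so local arrival = 03:52 + 9:30 = 13:22 on Jul 20.
Layover = 14:17 − 13:22 = 55 minutes.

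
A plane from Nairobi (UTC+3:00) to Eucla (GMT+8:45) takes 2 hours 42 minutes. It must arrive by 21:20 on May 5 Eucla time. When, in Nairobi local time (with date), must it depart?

12:53 on May 5

Target arrival in UTC: 21:20 − 8:45 = 12:35 on May 5.
Subtract 2 hours 42 minutes → departure 09:53 UTC on May 5.
Nairobi is UTC+3:00: 09:53 + 3:00 = 12:53 on May 5.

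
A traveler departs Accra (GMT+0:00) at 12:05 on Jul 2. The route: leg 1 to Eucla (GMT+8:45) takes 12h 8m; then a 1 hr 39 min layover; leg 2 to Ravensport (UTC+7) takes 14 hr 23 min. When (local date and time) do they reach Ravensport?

Accra is at UTC+0, so departure is already 12:05 UTC on Jul 2.
Add 12 hours and 8 minutes leg 1 → 00:13 UTC (Jul 3).
Add 1 hour 39 minutes layover in Eucla → 01:52 UTC.
Add 14 hours 23 minutes leg 2 → 16:15 UTC.
Ravensport is UTC+7:00, so local arrival = 16:15 + 7:00 = 23:15 on Jul 3.

23:15 on July 3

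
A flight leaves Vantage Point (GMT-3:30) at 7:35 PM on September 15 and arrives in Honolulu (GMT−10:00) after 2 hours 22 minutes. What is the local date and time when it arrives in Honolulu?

3:27 PM on September 15

Convert departure to UTC: 7:35 PM + 3:30 = 11:05 PM UTC on Sep 15.
Add 2 hours and 22 minutes travel time → 1:27 AM UTC (Sep 16).
Honolulu is UTC−10:00, so local arrival = 1:27 AM − 10:00 = 3:27 PM on Sep 15.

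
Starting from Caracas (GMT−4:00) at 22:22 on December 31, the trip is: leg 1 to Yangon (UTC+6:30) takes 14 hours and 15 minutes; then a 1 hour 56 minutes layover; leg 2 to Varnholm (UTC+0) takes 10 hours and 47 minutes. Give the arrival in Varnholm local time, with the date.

Convert departure to UTC: 22:22 + 4:00 = 02:22 UTC on Jan 1.
Add 14 hours 15 minutes leg 1 → 16:37 UTC.
Add 1 hour 56 minutes layover in Yangon → 18:33 UTC.
Add 10 hours 47 minutes leg 2 → 05:20 UTC (Jan 2).
Varnholm is UTC+0, so local arrival is the same: 05:20 on Jan 2.

05:20 on January 2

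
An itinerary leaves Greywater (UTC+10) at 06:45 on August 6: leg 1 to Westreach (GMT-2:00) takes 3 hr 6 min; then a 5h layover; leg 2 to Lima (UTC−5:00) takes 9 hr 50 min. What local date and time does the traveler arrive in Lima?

09:41 on August 6

Convert departure to UTC: 06:45 − 10:00 = 20:45 UTC on Aug 5.
Add 3 hours 6 minutes leg 1 → 23:51 UTC.
Add 5 hours layover in Westreach → 04:51 UTC (Aug 6).
Add 9 hours 50 minutes leg 2 → 14:41 UTC.
Lima is UTC−5:00, so local arrival = 14:41 − 5:00 = 09:41 on Aug 6.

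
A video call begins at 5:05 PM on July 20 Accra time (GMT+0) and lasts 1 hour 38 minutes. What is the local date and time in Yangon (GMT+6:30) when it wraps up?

Accra is at UTC+0, so start is already 5:05 PM UTC on Jul 20.
Add 1 hour and 38 minutes duration → 6:43 PM UTC.
Yangon is UTC+6:30, so local end time = 6:43 PM + 6:30 = 1:13 AM on Jul 21.

1:13 AM on July 21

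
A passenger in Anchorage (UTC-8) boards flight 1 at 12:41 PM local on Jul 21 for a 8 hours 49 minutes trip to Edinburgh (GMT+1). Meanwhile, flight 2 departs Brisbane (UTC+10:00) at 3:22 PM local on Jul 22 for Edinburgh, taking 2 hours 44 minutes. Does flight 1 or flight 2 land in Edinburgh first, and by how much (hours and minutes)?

the first, by 2 hours 36 minutes

Flight 1 in UTC: 12:41 PM + 8:00 = 8:41 PM on Jul 21.
+8 hours 49 minutes → arrive 5:30 AM UTC on Jul 22.
Flight 2 in UTC: 3:22 PM − 10:00 = 5:22 AM on Jul 22.
+2 hours 44 minutes → arrive 8:06 AM UTC on Jul 22.
Flight 1 lands earlier by 2 hours 36 minutes.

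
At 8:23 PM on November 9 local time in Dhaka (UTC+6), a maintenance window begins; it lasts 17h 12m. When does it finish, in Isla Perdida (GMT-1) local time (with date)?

Convert start to UTC: 8:23 PM − 6:00 = 2:23 PM UTC on Nov 9.
Add 17 hours 12 minutes duration → 7:35 AM UTC (Nov 10).
Isla Perdida is UTC−1:00, so local end time = 7:35 AM − 1:00 = 6:35 AM on Nov 10.

6:35 AM on Nov 10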